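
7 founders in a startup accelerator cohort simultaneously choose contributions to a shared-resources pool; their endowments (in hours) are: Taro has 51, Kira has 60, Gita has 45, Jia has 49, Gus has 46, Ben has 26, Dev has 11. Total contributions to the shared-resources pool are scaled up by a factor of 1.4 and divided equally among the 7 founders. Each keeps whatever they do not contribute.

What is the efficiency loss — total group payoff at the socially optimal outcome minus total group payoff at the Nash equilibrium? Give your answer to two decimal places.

115.20 hours

The private return per contributed unit is 1.4/7 = 0.2000 < 1 for every player regardless of endowment, so the Nash equilibrium is zero contribution and the group total is Σ E_j = 51 + 60 + 45 + 49 + 46 + 26 + 11 = 288.
Each contributed unit returns 1.400 to the group, so the social optimum is full contribution by everyone: group total = 1.400 × 288 = 403.20.
Efficiency loss = (1.400 − 1) × 288 = 115.20.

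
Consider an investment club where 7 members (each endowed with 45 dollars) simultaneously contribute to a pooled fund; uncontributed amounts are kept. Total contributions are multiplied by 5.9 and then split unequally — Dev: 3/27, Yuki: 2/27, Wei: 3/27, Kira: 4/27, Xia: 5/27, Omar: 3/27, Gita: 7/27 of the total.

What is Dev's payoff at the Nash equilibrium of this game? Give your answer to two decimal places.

104.00 dollars

A player with share s gets back 5.9·s per unit contributed, so full contribution is dominant for anyone with s > 1/5.9 = 0.1695 and zero contribution is dominant for anyone below.
Xia and Gita are above the threshold, contributing 45 each; the remaining 5 contribute 0. Total contributed: 90.
Dev keeps 45 and receives 5.9 × 90 × 3/27 = 59.00 from the pooled fund, for a payoff of 104.00.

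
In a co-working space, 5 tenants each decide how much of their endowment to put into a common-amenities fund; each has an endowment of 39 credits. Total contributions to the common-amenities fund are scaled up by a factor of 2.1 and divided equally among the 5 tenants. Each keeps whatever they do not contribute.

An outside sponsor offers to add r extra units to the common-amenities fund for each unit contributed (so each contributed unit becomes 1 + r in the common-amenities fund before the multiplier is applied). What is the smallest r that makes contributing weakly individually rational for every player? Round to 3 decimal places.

1.381

With matching at rate r, one contributed unit becomes (1 + r) in the common-amenities fund and returns 2.1 × (1 + r) / 5 to the contributor.
Setting this equal to 1: 1 + r = 5/2.1 = 2.3810.
So the minimum matching rate is r = 2.3810 − 1 = 1.381.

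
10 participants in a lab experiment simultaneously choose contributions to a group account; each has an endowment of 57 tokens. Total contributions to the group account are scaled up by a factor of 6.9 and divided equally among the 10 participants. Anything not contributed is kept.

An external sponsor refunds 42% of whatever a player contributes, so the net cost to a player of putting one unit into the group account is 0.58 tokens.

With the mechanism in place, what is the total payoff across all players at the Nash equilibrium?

With the mechanism, a contributed unit returns (6.9/10) / 0.58 = 1.1897 per unit of net cost to the contributor — now above 1 — so contributing fully is weakly dominant for every player.
At the Nash equilibrium everyone contributes 57. Group total payoff = 10 × (57 × 0.42 + 6.9 × 57) = 4172.40.

4172.40 tokens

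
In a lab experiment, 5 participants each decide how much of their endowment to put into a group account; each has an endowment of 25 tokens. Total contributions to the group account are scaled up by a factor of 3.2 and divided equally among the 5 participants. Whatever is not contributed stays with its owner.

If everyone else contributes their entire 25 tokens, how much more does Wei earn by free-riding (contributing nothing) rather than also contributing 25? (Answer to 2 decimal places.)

9.00 tokens

Switching from a contribution of 25 to 0 lets Wei keep an extra 25 tokens, but lowers the group account by 25, which costs Wei their own share of that drop: 3.2/5 × 25 = 16.00.
Net gain = 25 − 16.00 = 9.00. The private return per contributed unit (0.6400) is below 1, so free-riding is indeed the best response regardless of what the others do.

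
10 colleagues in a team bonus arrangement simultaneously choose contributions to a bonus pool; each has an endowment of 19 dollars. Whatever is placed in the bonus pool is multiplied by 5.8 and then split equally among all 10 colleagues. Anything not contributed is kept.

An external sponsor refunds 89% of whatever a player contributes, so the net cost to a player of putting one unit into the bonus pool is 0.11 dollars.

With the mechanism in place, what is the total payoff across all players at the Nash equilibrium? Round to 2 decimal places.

1271.10 dollars

Under the mechanism each unit contributed yields (5.8/10) / 0.11 = 5.2727 back to its contributor per unit of net cost, which exceeds 1, making full contribution the dominant choice for everyone.
At the Nash equilibrium everyone contributes 19. Group total payoff = 10 × (19 × 0.89 + 5.8 × 19) = 1271.10.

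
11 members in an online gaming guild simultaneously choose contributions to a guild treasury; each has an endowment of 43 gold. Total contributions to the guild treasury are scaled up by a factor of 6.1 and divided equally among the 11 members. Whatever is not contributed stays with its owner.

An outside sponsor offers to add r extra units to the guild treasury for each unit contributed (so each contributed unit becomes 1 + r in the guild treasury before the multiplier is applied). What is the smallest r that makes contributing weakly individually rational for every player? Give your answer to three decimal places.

With matching at rate r, one contributed unit becomes (1 + r) in the guild treasury and returns 6.1 × (1 + r) / 11 to the contributor.
Setting this equal to 1: 1 + r = 11/6.1 = 1.8033.
So the minimum matching rate is r = 1.8033 − 1 = 0.803.

0.803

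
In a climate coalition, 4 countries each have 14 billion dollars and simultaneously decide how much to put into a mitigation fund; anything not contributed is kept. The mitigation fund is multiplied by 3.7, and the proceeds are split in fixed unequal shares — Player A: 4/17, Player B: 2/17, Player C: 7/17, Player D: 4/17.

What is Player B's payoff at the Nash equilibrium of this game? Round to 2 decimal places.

20.09 billion dollars

For player j, contributing a unit is worthwhile iff 3.7 × (j's share) ≥ 1, i.e. iff j's share is at least 0.2703.
The only share above 0.2703 is Player C's 7/17, contributing 14; the remaining 3 contribute 0. Total contributed: 14.
Player B keeps 14 and receives 3.7 × 14 × 2/17 = 6.09 from the mitigation fund, for a payoff of 20.09.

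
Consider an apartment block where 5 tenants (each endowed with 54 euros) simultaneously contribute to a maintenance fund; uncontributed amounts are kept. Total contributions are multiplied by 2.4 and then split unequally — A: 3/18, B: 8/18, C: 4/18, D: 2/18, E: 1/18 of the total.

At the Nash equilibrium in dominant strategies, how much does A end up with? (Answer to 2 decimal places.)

75.60 euros

A player with share s gets back 2.4·s per unit contributed, so full contribution is dominant for anyone with s > 1/2.4 = 0.4167 and zero contribution is dominant for anyone below.
B alone (share 8/18) is above the threshold, contributing 54; the remaining 4 contribute 0. Total contributed: 54.
A keeps 54 and receives 2.4 × 54 × 3/18 = 21.60 from the maintenance fund, for a payoff of 75.60.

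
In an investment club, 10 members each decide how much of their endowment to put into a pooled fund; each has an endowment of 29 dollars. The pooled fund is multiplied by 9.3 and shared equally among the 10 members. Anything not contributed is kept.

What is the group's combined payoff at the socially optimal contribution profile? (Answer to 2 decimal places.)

Each contributed unit returns 9.300 to the group as a whole (0.9300 to each of 10 players), which exceeds 1, so the social optimum is full contribution: group total = 9.300 × 290 = 2697.00.

2697.00 dollars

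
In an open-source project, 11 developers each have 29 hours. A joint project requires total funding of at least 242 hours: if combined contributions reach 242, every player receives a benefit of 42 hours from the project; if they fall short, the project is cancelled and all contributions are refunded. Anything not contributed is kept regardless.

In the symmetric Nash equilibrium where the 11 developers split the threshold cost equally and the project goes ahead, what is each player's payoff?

Equal share of the threshold: 242/11 = 22.
At this profile no one gains by cutting their contribution: any cut drops the total below 242, the project is cancelled, contributions are refunded, and the deviator ends with 29, which is less than 29 − 22 + 42 = 49. Contributing more than 22 just wastes the excess. So contributing exactly 22 is a best response.
Each player's payoff: 29 − 22 + 42 = 49.

49 hours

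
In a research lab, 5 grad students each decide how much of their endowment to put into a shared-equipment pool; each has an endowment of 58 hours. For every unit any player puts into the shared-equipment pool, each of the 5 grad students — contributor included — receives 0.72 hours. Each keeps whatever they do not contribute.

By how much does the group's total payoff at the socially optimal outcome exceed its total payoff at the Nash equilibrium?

754.00 hours

The private return per contributed unit is 0.72 < 1, so contributing 0 is dominant for every player. At the Nash equilibrium everyone keeps their 58, and the group total is 5 × 58 = 290.
Each contributed unit returns 3.600 to the group as a whole (0.72 to each of 5 players), which exceeds 1, so the social optimum is full contribution: group total = 3.600 × 290 = 1044.00.
Efficiency loss = 1044.00 − 290 = 754.00.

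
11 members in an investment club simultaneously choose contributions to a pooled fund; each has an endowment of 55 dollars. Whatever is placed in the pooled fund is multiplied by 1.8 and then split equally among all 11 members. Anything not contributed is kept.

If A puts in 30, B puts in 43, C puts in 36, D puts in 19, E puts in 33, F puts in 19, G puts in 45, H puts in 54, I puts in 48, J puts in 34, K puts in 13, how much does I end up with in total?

Total contributed: 30 + 43 + 36 + 19 + 33 + 19 + 45 + 54 + 48 + 34 + 13 = 374.
Each receives 1.8 × 374 / 11 = 61.20 from the pooled fund.
I keeps 55 − 48 = 7, so I's payoff is 7 + 61.20 = 68.20.

68.20 dollars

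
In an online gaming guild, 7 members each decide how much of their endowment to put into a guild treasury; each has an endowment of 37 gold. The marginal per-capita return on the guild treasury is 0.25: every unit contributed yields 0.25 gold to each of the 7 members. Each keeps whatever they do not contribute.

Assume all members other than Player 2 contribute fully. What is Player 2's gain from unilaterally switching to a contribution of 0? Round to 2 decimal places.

Switching from a contribution of 37 to 0 lets Player 2 keep an extra 37 gold, but lowers the guild treasury by 37, which costs Player 2 their own share of that drop: 0.25 × 37 = 9.25.
Net gain = 37 − 9.25 = 27.75. The private return per contributed unit (0.25) is below 1, so free-riding is indeed the best response regardless of what the others do.

27.75 gold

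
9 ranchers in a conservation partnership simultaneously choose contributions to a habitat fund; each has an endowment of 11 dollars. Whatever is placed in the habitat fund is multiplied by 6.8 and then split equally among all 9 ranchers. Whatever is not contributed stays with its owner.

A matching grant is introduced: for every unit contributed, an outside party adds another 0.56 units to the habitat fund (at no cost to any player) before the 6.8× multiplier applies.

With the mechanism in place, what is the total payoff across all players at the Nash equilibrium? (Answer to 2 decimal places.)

The effective private return per unit is now 6.8 × 1.56 / 9 = 1.1787 > 1, so every player's dominant strategy flips to full contribution.
At the Nash equilibrium everyone contributes 11. Group total payoff = 6.8 × 1.56 × 99 = 1050.19.

1050.19 dollars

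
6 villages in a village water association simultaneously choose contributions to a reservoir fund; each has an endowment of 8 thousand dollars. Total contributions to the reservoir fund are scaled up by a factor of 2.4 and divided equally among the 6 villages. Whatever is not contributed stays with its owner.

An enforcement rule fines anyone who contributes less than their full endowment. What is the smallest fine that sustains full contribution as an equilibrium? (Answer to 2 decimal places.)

4.80 thousand dollars

Given the others contribute fully, the best deviation is to contribute 0 (any partial contribution still incurs the fine and gives up units whose private return 0.4000 is below 1).
Deviating from 8 to 0 saves 8 thousand dollars but forfeits the deviator's share of the drop in the reservoir fund: 2.4/6 × 8 = 3.20.
So the deviation gain is 8 − 3.20 = 4.80, and the fine must be at least 4.80 thousand dollars to wipe it out.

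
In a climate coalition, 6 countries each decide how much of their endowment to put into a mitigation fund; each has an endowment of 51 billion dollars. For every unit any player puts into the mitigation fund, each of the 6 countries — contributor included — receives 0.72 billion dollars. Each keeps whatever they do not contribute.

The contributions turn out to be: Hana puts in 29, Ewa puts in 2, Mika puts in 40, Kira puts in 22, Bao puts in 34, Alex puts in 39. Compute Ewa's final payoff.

168.52 billion dollars

Total contributed: 29 + 2 + 40 + 22 + 34 + 39 = 166.
Each receives 0.72 × 166 = 119.52 from the mitigation fund.
Ewa keeps 51 − 2 = 49, so Ewa's payoff is 49 + 119.52 = 168.52.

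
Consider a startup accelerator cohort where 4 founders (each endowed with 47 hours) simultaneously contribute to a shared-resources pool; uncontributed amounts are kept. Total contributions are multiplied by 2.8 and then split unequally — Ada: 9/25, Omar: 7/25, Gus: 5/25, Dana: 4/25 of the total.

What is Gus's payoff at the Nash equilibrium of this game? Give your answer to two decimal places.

Player j's private return per contributed unit is 2.8 × (j's share). Contributing is weakly dominant for j when that share is at least 1/2.8 = 0.3571, and contributing 0 is dominant otherwise.
Only Ada (9/25) clears that bar, contributing 47; the remaining 3 contribute 0. Total contributed: 47.
Gus keeps 47 and receives 2.8 × 47 × 5/25 = 26.32 from the shared-resources pool, for a payoff of 73.32.

73.32 hours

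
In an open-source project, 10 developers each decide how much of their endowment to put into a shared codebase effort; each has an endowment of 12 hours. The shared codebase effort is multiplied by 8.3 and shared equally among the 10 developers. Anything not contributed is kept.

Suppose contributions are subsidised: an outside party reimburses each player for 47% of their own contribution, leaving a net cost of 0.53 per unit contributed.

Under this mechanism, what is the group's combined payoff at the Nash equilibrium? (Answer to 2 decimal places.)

1052.40 hours

With the mechanism, a contributed unit returns (8.3/10) / 0.53 = 1.5660 per unit of net cost to the contributor — now above 1 — so contributing fully is weakly dominant for every player.
At the Nash equilibrium everyone contributes 12. Group total payoff = 10 × (12 × 0.47 + 8.3 × 12) = 1052.40.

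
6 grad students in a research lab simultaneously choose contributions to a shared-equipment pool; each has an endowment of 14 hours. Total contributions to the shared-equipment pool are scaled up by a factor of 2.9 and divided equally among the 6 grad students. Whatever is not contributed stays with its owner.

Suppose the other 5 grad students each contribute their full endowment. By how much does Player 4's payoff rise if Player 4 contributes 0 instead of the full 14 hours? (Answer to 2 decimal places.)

Switching from a contribution of 14 to 0 lets Player 4 keep an extra 14 hours, but lowers the shared-equipment pool by 14, which costs Player 4 their own share of that drop: 2.9/6 × 14 = 6.77.
Net gain = 14 − 6.77 = 7.23. The private return per contributed unit (0.4833) is below 1, so free-riding is indeed the best response regardless of what the others do.

7.23 hours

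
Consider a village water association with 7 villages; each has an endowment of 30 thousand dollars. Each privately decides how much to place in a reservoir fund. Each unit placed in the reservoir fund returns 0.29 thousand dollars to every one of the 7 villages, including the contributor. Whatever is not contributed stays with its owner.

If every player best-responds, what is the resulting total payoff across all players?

The private return per contributed unit is 0.29 < 1, so contributing 0 is dominant for every player. At the Nash equilibrium everyone keeps their 30, and the group total is 7 × 30 = 210.

210.00 thousand dollars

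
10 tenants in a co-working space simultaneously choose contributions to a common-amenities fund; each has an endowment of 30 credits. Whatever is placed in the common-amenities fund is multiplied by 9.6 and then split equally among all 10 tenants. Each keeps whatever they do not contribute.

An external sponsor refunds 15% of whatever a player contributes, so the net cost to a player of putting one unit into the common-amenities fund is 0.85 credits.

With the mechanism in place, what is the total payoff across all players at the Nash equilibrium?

2925.00 credits

The effective private return per unit is now (9.6/10) / 0.85 = 1.1294 > 1, so every player's dominant strategy flips to full contribution.
At the Nash equilibrium everyone contributes 30. Group total payoff = 10 × (30 × 0.15 + 9.6 × 30) = 2925.00.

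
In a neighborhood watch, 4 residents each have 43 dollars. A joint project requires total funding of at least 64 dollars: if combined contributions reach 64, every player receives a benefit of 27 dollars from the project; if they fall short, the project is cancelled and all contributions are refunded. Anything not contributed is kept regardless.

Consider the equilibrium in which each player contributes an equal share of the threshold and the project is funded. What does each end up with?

Equal share of the threshold: 64/4 = 16.
At this profile no one gains by cutting their contribution: any cut drops the total below 64, the project is cancelled, contributions are refunded, and the deviator ends with 43, which is less than 43 − 16 + 27 = 54. Contributing more than 16 just wastes the excess. So contributing exactly 16 is a best response.
Each player's payoff: 43 − 16 + 27 = 54.

54 dollars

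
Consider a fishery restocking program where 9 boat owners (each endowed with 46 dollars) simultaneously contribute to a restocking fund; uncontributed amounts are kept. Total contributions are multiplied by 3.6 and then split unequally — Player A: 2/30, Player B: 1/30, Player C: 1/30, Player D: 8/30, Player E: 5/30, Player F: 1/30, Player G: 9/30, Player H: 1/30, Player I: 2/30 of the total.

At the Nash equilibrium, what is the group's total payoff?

A player with share s gets back 3.6·s per unit contributed, so full contribution is dominant for anyone with s > 1/3.6 = 0.2778 and zero contribution is dominant for anyone below.
Only Player G (9/30) clears that bar, contributing 46; the remaining 8 contribute 0. Total contributed: 46.
The restocking fund pays out 3.6 × 46 = 165.60 in total (split across the unequal shares, but the aggregate is all that matters for the group sum).
The 8 free-riders keep 46 each, adding 368. Group total = 368 + 165.60 = 533.60.

533.60 dollars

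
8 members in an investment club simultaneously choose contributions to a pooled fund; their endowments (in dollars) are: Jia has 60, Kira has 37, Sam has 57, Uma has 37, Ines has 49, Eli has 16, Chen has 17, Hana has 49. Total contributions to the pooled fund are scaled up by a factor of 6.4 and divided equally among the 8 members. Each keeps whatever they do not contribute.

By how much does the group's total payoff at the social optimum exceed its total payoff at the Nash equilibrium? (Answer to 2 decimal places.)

The private return per contributed unit is 6.4/8 = 0.8000 < 1 for every player regardless of endowment, so the Nash equilibrium is zero contribution and the group total is Σ E_j = 60 + 37 + 57 + 37 + 49 + 16 + 17 + 49 = 322.
Each contributed unit returns 6.400 to the group, so the social optimum is full contribution by everyone: group total = 6.400 × 322 = 2060.80.
Efficiency loss = (6.400 − 1) × 322 = 1738.80.

1738.80 dollars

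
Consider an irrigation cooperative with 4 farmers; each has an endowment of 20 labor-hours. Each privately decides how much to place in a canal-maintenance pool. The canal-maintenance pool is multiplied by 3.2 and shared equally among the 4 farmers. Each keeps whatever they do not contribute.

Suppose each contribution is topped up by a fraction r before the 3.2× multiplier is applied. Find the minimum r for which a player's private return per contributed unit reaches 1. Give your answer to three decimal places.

0.250

With matching at rate r, one contributed unit becomes (1 + r) in the canal-maintenance pool and returns 3.2 × (1 + r) / 4 to the contributor.
Setting this equal to 1: 1 + r = 4/3.2 = 1.2500.
So the minimum matching rate is r = 1.2500 − 1 = 0.250.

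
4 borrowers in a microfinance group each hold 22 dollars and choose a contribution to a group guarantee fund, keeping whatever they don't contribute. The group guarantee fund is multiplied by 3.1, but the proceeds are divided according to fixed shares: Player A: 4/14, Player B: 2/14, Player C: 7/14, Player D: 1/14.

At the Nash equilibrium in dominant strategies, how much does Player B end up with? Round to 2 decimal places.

For player j, contributing a unit is worthwhile iff 3.1 × (j's share) ≥ 1, i.e. iff j's share is at least 0.3226.
Only Player C (7/14) clears that bar, contributing 22; the remaining 3 contribute 0. Total contributed: 22.
Player B keeps 22 and receives 3.1 × 22 × 2/14 = 9.74 from the group guarantee fund, for a payoff of 31.74.

31.74 dollars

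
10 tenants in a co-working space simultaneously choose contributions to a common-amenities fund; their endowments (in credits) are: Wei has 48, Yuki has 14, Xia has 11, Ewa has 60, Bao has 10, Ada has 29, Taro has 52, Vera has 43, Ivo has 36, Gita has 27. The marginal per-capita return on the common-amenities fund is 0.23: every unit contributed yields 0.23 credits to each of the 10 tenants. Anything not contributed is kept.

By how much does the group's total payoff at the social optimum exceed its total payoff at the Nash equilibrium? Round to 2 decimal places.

429.00 credits

The private return per contributed unit is 0.23 < 1 for everyone, so the Nash equilibrium is zero contribution and the group total is Σ E_j = 48 + 14 + 11 + 60 + 10 + 29 + 52 + 43 + 36 + 27 = 330.
Each contributed unit returns 2.300 to the group, so the social optimum is full contribution by everyone: group total = 2.300 × 330 = 759.00.
Efficiency loss = (2.300 − 1) × 330 = 429.00.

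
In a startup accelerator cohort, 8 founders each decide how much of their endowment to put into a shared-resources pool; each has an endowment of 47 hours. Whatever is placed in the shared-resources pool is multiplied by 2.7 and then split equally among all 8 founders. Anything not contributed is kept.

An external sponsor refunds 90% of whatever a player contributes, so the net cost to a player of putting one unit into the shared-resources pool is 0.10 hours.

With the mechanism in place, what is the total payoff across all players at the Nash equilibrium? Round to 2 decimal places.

1353.60 hours

The effective private return per unit is now (2.7/8) / 0.10 = 3.3750 > 1, so every player's dominant strategy flips to full contribution.
So the Nash equilibrium is full contribution by all 8; the group earns 8 × (47 × 0.90 + 2.7 × 47) = 1353.60.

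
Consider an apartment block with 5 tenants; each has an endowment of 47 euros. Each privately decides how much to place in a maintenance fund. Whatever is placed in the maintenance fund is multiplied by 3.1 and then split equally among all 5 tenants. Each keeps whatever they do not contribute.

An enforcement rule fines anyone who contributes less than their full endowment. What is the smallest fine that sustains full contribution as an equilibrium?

17.86 euros

Given the others contribute fully, the best deviation is to contribute 0 (any partial contribution still incurs the fine and gives up units whose private return 0.6200 is below 1).
Deviating from 47 to 0 saves 47 euros but forfeits the deviator's share of the drop in the maintenance fund: 3.1/5 × 47 = 29.14.
So the deviation gain is 47 − 29.14 = 17.86, and the fine must be at least 17.86 euros to wipe it out.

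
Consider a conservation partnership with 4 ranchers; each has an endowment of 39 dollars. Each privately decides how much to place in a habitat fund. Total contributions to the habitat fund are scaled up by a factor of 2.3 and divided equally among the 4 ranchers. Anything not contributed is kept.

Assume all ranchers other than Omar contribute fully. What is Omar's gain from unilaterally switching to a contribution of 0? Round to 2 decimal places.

16.58 dollars

Switching from a contribution of 39 to 0 lets Omar keep an extra 39 dollars, but lowers the habitat fund by 39, which costs Omar their own share of that drop: 2.3/4 × 39 = 22.42.
Net gain = 39 − 22.42 = 16.58. The private return per contributed unit (0.5750) is below 1, so free-riding is indeed the best response regardless of what the others do.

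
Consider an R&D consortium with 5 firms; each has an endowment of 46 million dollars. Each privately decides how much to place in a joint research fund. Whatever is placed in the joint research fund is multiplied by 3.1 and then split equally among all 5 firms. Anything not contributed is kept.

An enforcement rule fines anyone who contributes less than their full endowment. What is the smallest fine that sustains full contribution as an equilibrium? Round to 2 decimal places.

Given the others contribute fully, the best deviation is to contribute 0 (any partial contribution still incurs the fine and gives up units whose private return 0.6200 is below 1).
Deviating from 46 to 0 saves 46 million dollars but forfeits the deviator's share of the drop in the joint research fund: 3.1/5 × 46 = 28.52.
So the deviation gain is 46 − 28.52 = 17.48, and the fine must be at least 17.48 million dollars to wipe it out.

17.48 million dollars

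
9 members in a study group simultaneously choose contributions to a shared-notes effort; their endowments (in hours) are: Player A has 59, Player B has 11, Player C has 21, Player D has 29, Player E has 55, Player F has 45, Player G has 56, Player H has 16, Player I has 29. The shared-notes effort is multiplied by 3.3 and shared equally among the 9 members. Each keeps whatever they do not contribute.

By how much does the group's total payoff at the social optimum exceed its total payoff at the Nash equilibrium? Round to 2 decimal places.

The private return per contributed unit is 3.3/9 = 0.3667 < 1 for every player regardless of endowment, so the Nash equilibrium is zero contribution and the group total is Σ E_j = 59 + 11 + 21 + 29 + 55 + 45 + 56 + 16 + 29 = 321.
Each contributed unit returns 3.300 to the group, so the social optimum is full contribution by everyone: group total = 3.300 × 321 = 1059.30.
Efficiency loss = (3.300 − 1) × 321 = 738.30.

738.30 hours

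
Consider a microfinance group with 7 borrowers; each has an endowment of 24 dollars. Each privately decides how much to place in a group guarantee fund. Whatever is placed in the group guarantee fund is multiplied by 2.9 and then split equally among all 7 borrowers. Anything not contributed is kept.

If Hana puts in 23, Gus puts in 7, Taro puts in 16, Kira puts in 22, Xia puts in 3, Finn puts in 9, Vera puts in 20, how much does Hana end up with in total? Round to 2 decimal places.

42.43 dollars

Total contributed: 23 + 7 + 16 + 22 + 3 + 9 + 20 = 100.
Each receives 2.9 × 100 / 7 = 41.43 from the group guarantee fund.
Hana keeps 24 − 23 = 1, so Hana's payoff is 1 + 41.43 = 42.43.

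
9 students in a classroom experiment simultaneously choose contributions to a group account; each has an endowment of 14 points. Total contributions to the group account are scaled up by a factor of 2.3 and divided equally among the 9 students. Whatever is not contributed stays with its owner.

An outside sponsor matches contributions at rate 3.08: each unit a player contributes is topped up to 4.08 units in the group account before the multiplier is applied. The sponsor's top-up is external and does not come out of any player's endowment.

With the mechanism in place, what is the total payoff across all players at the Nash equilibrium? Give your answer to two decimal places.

1182.38 points

With the mechanism, a contributed unit returns 2.3 × 4.08 / 9 = 1.0427 per unit of net cost to the contributor — now above 1 — so contributing fully is weakly dominant for every player.
So the Nash equilibrium is full contribution by all 9; the group earns 2.3 × 4.08 × 126 = 1182.38.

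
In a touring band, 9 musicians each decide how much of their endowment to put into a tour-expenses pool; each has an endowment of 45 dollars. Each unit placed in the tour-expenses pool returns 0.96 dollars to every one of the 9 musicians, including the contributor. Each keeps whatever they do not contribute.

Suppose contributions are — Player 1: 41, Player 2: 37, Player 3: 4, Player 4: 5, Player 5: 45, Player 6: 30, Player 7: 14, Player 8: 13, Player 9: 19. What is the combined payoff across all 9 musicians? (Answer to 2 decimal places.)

Total contributed: 41 + 37 + 4 + 5 + 45 + 30 + 14 + 13 + 19 = 208; total kept: 9 × 45 − 208 = 197.
The tour-expenses pool pays out 0.96 × 9 × 208 = 1797.12 in aggregate.
Group total = 197 + 1797.12 = 1994.12.

1994.12 dollars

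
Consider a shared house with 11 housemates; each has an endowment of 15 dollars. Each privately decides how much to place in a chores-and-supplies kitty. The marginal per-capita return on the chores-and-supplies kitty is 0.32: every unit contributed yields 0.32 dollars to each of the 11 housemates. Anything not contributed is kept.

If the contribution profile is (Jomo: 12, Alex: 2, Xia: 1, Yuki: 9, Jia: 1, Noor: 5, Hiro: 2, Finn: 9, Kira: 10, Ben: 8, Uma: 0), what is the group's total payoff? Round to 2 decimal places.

313.68 dollars

Total contributed: 12 + 2 + 1 + 9 + 1 + 5 + 2 + 9 + 10 + 8 + 0 = 59; total kept: 11 × 15 − 59 = 106.
The chores-and-supplies kitty pays out 0.32 × 11 × 59 = 207.68 in aggregate.
Group total = 106 + 207.68 = 313.68.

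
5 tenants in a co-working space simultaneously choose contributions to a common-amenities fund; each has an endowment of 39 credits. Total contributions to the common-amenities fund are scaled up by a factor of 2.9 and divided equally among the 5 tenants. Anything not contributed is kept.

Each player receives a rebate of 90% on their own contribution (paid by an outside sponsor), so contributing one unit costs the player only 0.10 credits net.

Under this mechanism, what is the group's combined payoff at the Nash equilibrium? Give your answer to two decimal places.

With the mechanism, a contributed unit returns (2.9/5) / 0.10 = 5.8000 per unit of net cost to the contributor — now above 1 — so contributing fully is weakly dominant for every player.
So the Nash equilibrium is full contribution by all 5; the group earns 5 × (39 × 0.90 + 2.9 × 39) = 741.00.

741.00 credits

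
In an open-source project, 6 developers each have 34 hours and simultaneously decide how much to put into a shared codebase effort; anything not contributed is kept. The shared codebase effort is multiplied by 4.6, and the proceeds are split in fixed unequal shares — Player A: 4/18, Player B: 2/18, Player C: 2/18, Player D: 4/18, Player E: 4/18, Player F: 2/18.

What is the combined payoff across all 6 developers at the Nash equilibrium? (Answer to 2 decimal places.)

Each unit j contributes comes back to j as 4.6 × (j's share), so j prefers to contribute only if that share exceeds 1/4.6 = 0.2174; otherwise keeping the unit dominates.
The shares above 0.2174 belong to Player A, Player D and Player E, contributing 34 each; the remaining 3 contribute 0. Total contributed: 102.
The shared codebase effort pays out 4.6 × 102 = 469.20 in total (split across the unequal shares, but the aggregate is all that matters for the group sum).
The 3 free-riders keep 34 each, adding 102. Group total = 102 + 469.20 = 571.20.

571.20 hours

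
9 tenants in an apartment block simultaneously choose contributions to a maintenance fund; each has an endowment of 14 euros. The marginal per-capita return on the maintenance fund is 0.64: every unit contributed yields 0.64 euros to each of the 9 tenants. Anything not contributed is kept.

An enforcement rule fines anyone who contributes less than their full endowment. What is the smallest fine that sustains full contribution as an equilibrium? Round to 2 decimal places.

Given the others contribute fully, the best deviation is to contribute 0 (any partial contribution still incurs the fine and gives up units whose private return 0.64 is below 1).
Deviating from 14 to 0 saves 14 euros but forfeits the deviator's share of the drop in the maintenance fund: 0.64 × 14 = 8.96.
So the deviation gain is 14 − 8.96 = 5.04, and the fine must be at least 5.04 euros to wipe it out.

5.04 euros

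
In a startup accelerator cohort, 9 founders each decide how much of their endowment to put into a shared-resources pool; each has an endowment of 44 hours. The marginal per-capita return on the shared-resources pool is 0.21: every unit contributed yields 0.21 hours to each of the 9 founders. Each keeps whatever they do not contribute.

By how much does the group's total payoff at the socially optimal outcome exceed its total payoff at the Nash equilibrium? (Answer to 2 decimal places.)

352.44 hours

The private return per contributed unit is 0.21 < 1, so contributing 0 is dominant for every player. At the Nash equilibrium everyone keeps their 44, and the group total is 9 × 44 = 396.
Each contributed unit returns 1.890 to the group as a whole (0.21 to each of 9 players), which exceeds 1, so the social optimum is full contribution: group total = 1.890 × 396 = 748.44.
Efficiency loss = 748.44 − 396 = 352.44.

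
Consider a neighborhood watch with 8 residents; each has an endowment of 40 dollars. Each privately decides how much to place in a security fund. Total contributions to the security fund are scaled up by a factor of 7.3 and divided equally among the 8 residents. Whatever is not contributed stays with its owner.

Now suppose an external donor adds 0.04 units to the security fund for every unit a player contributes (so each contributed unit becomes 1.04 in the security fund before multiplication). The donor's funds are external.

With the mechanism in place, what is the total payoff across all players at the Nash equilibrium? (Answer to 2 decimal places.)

320.00 dollars

The effective private return is 7.3 × 1.04 / 8 = 0.9490, which is still under 1, so the mechanism doesn't change anyone's dominant strategy: zero contribution.
Everyone keeps their endowment and the group total is 8 × 40 = 320.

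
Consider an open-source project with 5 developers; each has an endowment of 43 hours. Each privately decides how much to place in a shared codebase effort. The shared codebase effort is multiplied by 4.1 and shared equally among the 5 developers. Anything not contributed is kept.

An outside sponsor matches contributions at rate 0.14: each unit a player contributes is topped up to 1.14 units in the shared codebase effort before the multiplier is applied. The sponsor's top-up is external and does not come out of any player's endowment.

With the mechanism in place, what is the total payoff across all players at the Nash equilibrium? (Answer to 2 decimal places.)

The effective private return is 4.1 × 1.14 / 5 = 0.9348, which is still under 1, so the mechanism doesn't change anyone's dominant strategy: zero contribution.
Everyone keeps their endowment and the group total is 5 × 43 = 215.

215.00 hours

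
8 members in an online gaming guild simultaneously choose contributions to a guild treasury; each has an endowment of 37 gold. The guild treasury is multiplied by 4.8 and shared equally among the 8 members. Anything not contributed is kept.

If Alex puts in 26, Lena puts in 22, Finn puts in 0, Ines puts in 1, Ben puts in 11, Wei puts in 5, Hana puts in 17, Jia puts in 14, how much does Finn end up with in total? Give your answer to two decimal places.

Total contributed: 26 + 22 + 0 + 1 + 11 + 5 + 17 + 14 = 96.
Each receives 4.8 × 96 / 8 = 57.60 from the guild treasury.
Finn keeps 37 − 0 = 37, so Finn's payoff is 37 + 57.60 = 94.60.

94.60 gold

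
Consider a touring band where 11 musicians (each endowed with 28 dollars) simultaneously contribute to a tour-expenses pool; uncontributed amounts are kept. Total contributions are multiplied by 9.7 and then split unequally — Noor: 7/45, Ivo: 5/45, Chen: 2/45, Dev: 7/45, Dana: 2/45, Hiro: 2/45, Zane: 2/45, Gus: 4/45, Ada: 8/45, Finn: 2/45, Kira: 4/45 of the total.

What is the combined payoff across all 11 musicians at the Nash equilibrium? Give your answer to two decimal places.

1282.40 dollars

Player j's private return per contributed unit is 9.7 × (j's share). Contributing is weakly dominant for j when that share is at least 1/9.7 = 0.1031, and contributing 0 is dominant otherwise.
The shares above 0.1031 belong to Noor, Ivo, Dev and Ada, contributing 28 each; the remaining 7 contribute 0. Total contributed: 112.
The tour-expenses pool pays out 9.7 × 112 = 1086.40 in total (split across the unequal shares, but the aggregate is all that matters for the group sum).
The 7 free-riders keep 28 each, adding 196. Group total = 196 + 1086.40 = 1282.40.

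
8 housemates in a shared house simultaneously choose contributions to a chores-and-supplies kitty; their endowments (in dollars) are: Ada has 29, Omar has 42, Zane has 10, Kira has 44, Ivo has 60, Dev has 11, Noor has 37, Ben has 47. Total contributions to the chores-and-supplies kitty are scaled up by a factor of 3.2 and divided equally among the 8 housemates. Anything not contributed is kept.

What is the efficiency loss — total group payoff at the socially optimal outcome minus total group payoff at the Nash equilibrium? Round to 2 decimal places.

616.00 dollars

The private return per contributed unit is 3.2/8 = 0.4000 < 1 for every player regardless of endowment, so the Nash equilibrium is zero contribution and the group total is Σ E_j = 29 + 42 + 10 + 44 + 60 + 11 + 37 + 47 = 280.
Each contributed unit returns 3.200 to the group, so the social optimum is full contribution by everyone: group total = 3.200 × 280 = 896.00.
Efficiency loss = (3.200 − 1) × 280 = 616.00.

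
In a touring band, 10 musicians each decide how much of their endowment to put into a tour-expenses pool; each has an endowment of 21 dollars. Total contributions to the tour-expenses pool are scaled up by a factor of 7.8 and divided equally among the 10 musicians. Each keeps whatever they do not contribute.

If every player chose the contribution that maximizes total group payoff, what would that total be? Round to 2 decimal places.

Each contributed unit returns 7.800 to the group as a whole (0.7800 to each of 10 players), which exceeds 1, so the social optimum is full contribution: group total = 7.800 × 210 = 1638.00.

1638.00 dollars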